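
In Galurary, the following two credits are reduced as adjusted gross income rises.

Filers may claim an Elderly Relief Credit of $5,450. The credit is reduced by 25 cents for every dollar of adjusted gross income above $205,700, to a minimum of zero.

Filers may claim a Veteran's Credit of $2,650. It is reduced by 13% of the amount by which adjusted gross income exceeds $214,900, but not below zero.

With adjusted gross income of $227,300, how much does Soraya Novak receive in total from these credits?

Elderly Relief Credit: 25% of the $21,600 excess over $205,700 is $5,400; credit = $5,450 − $5,400 = $50.
Veteran's Credit: 13% of the $12,400 excess over $214,900 is $1,612; credit = $2,650 − $1,612 = $1,038.
Total: $50 + $1,038 = $1,088.

$1,088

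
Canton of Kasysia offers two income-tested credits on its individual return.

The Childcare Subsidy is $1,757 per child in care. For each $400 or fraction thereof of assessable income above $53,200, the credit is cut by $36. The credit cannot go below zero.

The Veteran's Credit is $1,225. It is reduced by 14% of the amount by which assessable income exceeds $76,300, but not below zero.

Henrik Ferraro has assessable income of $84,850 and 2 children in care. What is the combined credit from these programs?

Childcare Subsidy: base = 2 × $1,757 = $3,514. income exceeds $53,200 by $31,650, which is 80 full-or-partial $400 increments; reduction = 80 × $36 = $2,880, leaving $634.
Veteran's Credit: 14% of the $8,550 excess over $76,300 is $1,197; credit = $1,225 − $1,197 = $28.
Total: $634 + $28 = $662.

$662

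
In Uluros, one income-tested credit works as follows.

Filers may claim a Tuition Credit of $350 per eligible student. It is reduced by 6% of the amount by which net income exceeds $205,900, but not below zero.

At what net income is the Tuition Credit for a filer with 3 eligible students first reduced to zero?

$223,400

Full credit = 3 × $350 = $1,050.
The credit falls by 6% of each dollar above $205,900, so it reaches zero when the excess is $1,050 / 6% = $17,500: income = $205,900 + $17,500 = $223,400.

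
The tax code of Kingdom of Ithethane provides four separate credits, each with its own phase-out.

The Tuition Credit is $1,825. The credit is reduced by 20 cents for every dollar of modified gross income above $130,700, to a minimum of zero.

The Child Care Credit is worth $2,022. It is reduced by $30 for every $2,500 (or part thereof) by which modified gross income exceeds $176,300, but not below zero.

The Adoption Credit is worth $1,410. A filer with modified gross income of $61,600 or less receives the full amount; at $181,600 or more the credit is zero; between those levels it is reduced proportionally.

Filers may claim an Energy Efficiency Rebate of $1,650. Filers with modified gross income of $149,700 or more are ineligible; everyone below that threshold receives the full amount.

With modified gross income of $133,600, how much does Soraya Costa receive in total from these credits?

Tuition Credit: 20% of the $2,900 excess over $130,700 is $580; credit = $1,825 − $580 = $1,245.
Child Care Credit: $133,600 is at or below the $176,300 threshold, so the full $2,022 applies.
Adoption Credit: $133,600 is $72,000 into a $120,000 phase-out range, leaving 48,000/120,000 of the credit: $1,410 × 48,000/120,000 = $564.
Energy Efficiency Rebate: $133,600 is below the $149,700 cutoff, so the full $1,650 applies.
Total: $1,245 + $2,022 + $564 + $1,650 = $5,481.

$5,481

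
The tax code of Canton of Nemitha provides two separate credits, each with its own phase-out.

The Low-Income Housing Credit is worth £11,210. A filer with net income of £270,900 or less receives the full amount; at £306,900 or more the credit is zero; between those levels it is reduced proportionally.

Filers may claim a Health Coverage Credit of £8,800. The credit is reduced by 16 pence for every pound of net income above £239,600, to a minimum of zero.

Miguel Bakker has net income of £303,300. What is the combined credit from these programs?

Low-Income Housing Credit: £303,300 is £32,400 into a £36,000 phase-out range, leaving 3,600/36,000 of the credit: £11,210 × 3,600/36,000 = £1,121.
Health Coverage Credit: 16% of the £63,700 excess over £239,600 is £10,192 ≥ base, so the credit is £0.
Total: £1,121 + £0 = £1,121.

£1,121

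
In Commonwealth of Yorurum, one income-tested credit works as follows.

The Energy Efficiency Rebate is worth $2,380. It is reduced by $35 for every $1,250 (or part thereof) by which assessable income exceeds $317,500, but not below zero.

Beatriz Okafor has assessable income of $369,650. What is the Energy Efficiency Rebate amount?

$910

Energy Efficiency Rebate: income exceeds $317,500 by $52,150, which is 42 full-or-partial $1,250 increments; reduction = 42 × $35 = $1,470, leaving $910.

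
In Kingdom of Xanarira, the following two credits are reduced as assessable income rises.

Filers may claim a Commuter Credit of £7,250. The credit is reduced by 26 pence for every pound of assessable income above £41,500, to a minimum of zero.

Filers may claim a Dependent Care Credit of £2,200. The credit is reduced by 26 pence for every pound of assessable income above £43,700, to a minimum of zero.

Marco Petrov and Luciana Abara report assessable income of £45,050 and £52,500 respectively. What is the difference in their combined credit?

£3,786

Marco (£45,050): Commuter Credit: 26% of the £3,550 excess over £41,500 is £923; credit = £7,250 − £923 = £6,327. Dependent Care Credit: 26% of the £1,350 excess over £43,700 is £351; credit = £2,200 − £351 = £1,849. total £6,327 + £1,849 = £8,176
Luciana (£52,500): Commuter Credit: 26% of the £11,000 excess over £41,500 is £2,860; credit = £7,250 − £2,860 = £4,390. Dependent Care Credit: 26% of the £8,800 excess over £43,700 is £2,288 ≥ base, so the credit is £0. total £4,390 + £0 = £4,390
Difference: |£8,176 − £4,390| = £3,786.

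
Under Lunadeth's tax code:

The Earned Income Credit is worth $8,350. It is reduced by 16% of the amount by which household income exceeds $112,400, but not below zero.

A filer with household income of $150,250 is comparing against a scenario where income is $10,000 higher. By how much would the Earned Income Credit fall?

At $150,250 — 16% of the $37,850 excess over $112,400 is $6,056; credit = $8,350 − $6,056 = $2,294.
At $160,250 — 16% of the $47,850 excess over $112,400 is $7,656; credit = $8,350 − $7,656 = $694.
Lost: $2,294 − $694 = $1,600.

$1,600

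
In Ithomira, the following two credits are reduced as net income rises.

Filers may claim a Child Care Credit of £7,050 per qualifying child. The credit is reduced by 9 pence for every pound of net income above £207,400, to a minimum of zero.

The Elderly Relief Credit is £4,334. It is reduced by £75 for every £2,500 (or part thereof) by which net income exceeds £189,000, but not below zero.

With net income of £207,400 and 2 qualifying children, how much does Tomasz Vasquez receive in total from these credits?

£17,834

Child Care Credit: base = 2 × £7,050 = £14,100. £207,400 is at or below the £207,400 threshold, so the full £14,100 applies.
Elderly Relief Credit: income exceeds £189,000 by £18,400, which is 8 full-or-partial £2,500 increments; reduction = 8 × £75 = £600, leaving £3,734.
Total: £14,100 + £3,734 = £17,834.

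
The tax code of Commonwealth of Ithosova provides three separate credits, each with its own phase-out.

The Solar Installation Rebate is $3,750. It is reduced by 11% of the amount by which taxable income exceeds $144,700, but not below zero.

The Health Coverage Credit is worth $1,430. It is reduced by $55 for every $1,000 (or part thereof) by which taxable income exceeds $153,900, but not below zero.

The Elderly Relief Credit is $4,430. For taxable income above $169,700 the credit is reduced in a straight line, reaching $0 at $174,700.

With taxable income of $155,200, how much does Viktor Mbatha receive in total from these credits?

Solar Installation Rebate: 11% of the $10,500 excess over $144,700 is $1,155; credit = $3,750 − $1,155 = $2,595.
Health Coverage Credit: income exceeds $153,900 by $1,300, which is 2 full-or-partial $1,000 increments; reduction = 2 × $55 = $110, leaving $1,320.
Elderly Relief Credit: $155,200 is at or below the $169,700 threshold, so the full $4,430 applies.
Total: $2,595 + $1,320 + $4,430 = $8,345.

$8,345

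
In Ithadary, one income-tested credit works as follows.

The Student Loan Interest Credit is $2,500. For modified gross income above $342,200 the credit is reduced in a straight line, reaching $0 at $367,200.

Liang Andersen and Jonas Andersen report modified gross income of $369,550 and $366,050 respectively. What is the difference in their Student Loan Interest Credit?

Liang ($369,550): Student Loan Interest Credit: $369,550 is at or above $367,200, so the credit is $0.
Jonas ($366,050): Student Loan Interest Credit: $366,050 is $23,850 into a $25,000 phase-out range, leaving 1,150/25,000 of the credit: $2,500 × 1,150/25,000 = $115.
Difference: |$0 − $115| = $115.

$115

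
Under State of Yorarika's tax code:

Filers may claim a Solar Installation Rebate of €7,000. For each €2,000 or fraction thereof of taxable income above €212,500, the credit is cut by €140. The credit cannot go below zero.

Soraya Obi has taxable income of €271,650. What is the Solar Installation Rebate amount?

€2,800

Solar Installation Rebate: income exceeds €212,500 by €59,150, which is 30 full-or-partial €2,000 increments; reduction = 30 × €140 = €4,200, leaving €2,800.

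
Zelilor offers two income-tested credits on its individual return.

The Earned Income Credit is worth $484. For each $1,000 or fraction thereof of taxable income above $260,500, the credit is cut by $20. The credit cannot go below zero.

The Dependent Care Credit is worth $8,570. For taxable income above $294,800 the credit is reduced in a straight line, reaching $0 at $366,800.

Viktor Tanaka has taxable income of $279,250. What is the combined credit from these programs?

Earned Income Credit: income exceeds $260,500 by $18,750, which is 19 full-or-partial $1,000 increments; reduction = 19 × $20 = $380, leaving $104.
Dependent Care Credit: $279,250 is at or below the $294,800 threshold, so the full $8,570 applies.
Total: $104 + $8,570 = $8,674.

$8,674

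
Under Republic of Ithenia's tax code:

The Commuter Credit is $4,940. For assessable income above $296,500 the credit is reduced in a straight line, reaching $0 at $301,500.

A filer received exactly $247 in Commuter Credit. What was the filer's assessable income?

$247 is 247/4,940 of the full $4,940, so 4,693/4,940 of the $5,000 range has been used: income = $296,500 + $5,000 × 4,693/4,940 = $301,250.

$301,250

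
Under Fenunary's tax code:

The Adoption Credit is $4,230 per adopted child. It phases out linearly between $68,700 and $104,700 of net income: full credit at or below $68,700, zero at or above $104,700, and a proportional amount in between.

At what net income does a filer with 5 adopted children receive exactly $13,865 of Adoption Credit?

Full credit = 5 × $4,230 = $21,150.
$13,865 is 13,865/21,150 of the full $21,150, so 7,285/21,150 of the $36,000 range has been used: income = $68,700 + $36,000 × 7,285/21,150 = $81,100.

$81,100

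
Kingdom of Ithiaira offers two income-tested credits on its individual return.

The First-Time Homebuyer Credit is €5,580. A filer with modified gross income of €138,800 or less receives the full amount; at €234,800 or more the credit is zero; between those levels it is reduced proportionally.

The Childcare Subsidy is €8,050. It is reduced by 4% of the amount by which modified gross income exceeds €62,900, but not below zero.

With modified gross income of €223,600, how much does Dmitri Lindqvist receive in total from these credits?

€2,273

First-Time Homebuyer Credit: €223,600 is €84,800 into a €96,000 phase-out range, leaving 11,200/96,000 of the credit: €5,580 × 11,200/96,000 = €651.
Childcare Subsidy: 4% of the €160,700 excess over €62,900 is €6,428; credit = €8,050 − €6,428 = €1,622.
Total: €651 + €1,622 = €2,273.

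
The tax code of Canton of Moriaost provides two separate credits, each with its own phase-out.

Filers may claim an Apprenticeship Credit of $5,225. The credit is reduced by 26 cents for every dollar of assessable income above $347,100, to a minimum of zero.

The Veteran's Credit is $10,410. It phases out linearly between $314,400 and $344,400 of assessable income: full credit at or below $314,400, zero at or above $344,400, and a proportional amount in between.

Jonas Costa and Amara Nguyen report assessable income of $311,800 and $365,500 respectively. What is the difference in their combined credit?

Jonas ($311,800): Apprenticeship Credit: $311,800 is at or below the $347,100 threshold, so the full $5,225 applies. Veteran's Credit: $311,800 is at or below the $314,400 threshold, so the full $10,410 applies. total $5,225 + $10,410 = $15,635
Amara ($365,500): Apprenticeship Credit: 26% of the $18,400 excess over $347,100 is $4,784; credit = $5,225 − $4,784 = $441. Veteran's Credit: $365,500 is at or above $344,400, so the credit is $0. total $441 + $0 = $441
Difference: |$15,635 − $441| = $15,194.

$15,194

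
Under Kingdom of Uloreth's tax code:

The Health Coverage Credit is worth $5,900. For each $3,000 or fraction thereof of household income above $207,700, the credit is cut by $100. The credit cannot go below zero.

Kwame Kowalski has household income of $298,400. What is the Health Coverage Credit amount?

Health Coverage Credit: income exceeds $207,700 by $90,700, which is 31 full-or-partial $3,000 increments; reduction = 31 × $100 = $3,100, leaving $2,800.

$2,800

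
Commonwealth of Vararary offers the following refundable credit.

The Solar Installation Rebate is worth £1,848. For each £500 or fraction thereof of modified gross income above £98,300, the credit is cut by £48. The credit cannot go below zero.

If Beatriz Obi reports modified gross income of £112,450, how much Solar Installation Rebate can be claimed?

£456

Solar Installation Rebate: income exceeds £98,300 by £14,150, which is 29 full-or-partial £500 increments; reduction = 29 × £48 = £1,392, leaving £456.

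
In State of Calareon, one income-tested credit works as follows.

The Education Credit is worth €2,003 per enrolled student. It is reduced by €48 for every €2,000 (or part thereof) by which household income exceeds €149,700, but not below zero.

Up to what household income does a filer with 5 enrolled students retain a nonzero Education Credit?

€565,700

Full credit = 5 × €2,003 = €10,015.
After 208 increments the reduction is 208 × €48 = €9,984, leaving €31; one more increment wipes it out. Increment 208 ends at excess 208 × €2,000 = €416,000, so the highest qualifying income is €149,700 + €416,000 = €565,700.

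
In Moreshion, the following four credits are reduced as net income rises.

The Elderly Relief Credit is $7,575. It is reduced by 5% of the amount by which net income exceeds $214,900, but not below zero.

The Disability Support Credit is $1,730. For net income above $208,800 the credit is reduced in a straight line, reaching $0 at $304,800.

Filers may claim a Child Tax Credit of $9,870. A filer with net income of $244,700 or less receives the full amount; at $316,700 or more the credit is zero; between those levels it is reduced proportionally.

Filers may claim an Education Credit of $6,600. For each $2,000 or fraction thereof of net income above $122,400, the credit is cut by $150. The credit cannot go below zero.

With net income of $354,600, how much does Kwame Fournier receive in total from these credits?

Elderly Relief Credit: 5% of the $139,700 excess over $214,900 is $6,985; credit = $7,575 − $6,985 = $590.
Disability Support Credit: $354,600 is at or above $304,800, so the credit is $0.
Child Tax Credit: $354,600 is at or above $316,700, so the credit is $0.
Education Credit: income exceeds $122,400 by $232,200 → 117 increments × $150 = $17,550 ≥ base, so the credit is $0.
Total: $590 + $0 + $0 + $0 = $590.

$590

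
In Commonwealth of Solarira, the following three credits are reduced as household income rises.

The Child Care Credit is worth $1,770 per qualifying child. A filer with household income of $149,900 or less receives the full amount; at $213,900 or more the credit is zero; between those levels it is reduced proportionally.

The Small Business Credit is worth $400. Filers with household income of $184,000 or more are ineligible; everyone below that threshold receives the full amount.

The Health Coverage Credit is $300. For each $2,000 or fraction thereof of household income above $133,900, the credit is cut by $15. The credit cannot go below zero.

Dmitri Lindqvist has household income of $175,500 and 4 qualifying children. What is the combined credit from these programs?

Child Care Credit: base = 4 × $1,770 = $7,080. $175,500 is $25,600 into a $64,000 phase-out range, leaving 38,400/64,000 of the credit: $7,080 × 38,400/64,000 = $4,248.
Small Business Credit: $175,500 is below the $184,000 cutoff, so the full $400 applies.
Health Coverage Credit: income exceeds $133,900 by $41,600 → 21 increments × $15 = $315 ≥ base, so the credit is $0.
Total: $4,248 + $400 + $0 = $4,648.

$4,648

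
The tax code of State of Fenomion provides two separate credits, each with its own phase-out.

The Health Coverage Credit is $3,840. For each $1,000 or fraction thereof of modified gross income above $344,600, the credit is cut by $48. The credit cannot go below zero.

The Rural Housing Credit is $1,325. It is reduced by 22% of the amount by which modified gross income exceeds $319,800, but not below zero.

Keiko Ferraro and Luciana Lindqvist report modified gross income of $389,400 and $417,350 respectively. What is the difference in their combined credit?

$1,344

Keiko ($389,400): Health Coverage Credit: income exceeds $344,600 by $44,800, which is 45 full-or-partial $1,000 increments; reduction = 45 × $48 = $2,160, leaving $1,680. Rural Housing Credit: 22% of the $69,600 excess over $319,800 is $15,312 ≥ base, so the credit is $0. total $1,680 + $0 = $1,680
Luciana ($417,350): Health Coverage Credit: income exceeds $344,600 by $72,750, which is 73 full-or-partial $1,000 increments; reduction = 73 × $48 = $3,504, leaving $336. Rural Housing Credit: 22% of the $97,550 excess over $319,800 is $21,461 ≥ base, so the credit is $0. total $336 + $0 = $336
Difference: |$1,680 − $336| = $1,344.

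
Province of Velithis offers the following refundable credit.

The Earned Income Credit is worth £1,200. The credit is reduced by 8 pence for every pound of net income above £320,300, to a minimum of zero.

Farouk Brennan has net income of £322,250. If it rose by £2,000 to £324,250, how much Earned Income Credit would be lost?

£160

At £322,250 — 8% of the £1,950 excess over £320,300 is £156; credit = £1,200 − £156 = £1,044.
At £324,250 — 8% of the £3,950 excess over £320,300 is £316; credit = £1,200 − £316 = £884.
Lost: £1,044 − £884 = £160.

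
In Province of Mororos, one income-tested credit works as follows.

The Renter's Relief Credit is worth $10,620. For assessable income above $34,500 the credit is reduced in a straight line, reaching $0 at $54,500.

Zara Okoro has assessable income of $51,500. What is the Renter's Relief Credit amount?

$1,593

Renter's Relief Credit: $51,500 is $17,000 into a $20,000 phase-out range, leaving 3,000/20,000 of the credit: $10,620 × 3,000/20,000 = $1,593.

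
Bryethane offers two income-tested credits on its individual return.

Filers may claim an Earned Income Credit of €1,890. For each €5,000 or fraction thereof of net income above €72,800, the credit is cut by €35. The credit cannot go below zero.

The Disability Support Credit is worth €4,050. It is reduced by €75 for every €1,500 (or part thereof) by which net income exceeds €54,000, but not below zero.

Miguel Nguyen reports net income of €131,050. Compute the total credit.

Earned Income Credit: income exceeds €72,800 by €58,250, which is 12 full-or-partial €5,000 increments; reduction = 12 × €35 = €420, leaving €1,470.
Disability Support Credit: income exceeds €54,000 by €77,050, which is 52 full-or-partial €1,500 increments; reduction = 52 × €75 = €3,900, leaving €150.
Total: €1,470 + €150 = €1,620.

€1,620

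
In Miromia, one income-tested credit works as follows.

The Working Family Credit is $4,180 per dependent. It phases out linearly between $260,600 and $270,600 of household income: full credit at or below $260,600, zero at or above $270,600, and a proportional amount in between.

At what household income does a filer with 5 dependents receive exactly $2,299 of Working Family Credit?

$269,500

Full credit = 5 × $4,180 = $20,900.
$2,299 is 2,299/20,900 of the full $20,900, so 18,601/20,900 of the $10,000 range has been used: income = $260,600 + $10,000 × 18,601/20,900 = $269,500.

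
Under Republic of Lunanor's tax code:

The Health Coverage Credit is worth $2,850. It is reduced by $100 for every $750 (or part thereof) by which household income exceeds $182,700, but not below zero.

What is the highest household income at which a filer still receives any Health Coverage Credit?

After 28 increments the reduction is 28 × $100 = $2,800, leaving $50; one more increment wipes it out. Increment 28 ends at excess 28 × $750 = $21,000, so the highest qualifying income is $182,700 + $21,000 = $203,700.

$203,700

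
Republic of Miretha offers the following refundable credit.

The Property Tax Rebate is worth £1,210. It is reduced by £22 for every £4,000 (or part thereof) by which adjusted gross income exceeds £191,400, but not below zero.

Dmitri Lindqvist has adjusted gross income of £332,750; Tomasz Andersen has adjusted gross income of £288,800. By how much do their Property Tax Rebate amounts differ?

£242

Dmitri (£332,750): Property Tax Rebate: income exceeds £191,400 by £141,350, which is 36 full-or-partial £4,000 increments; reduction = 36 × £22 = £792, leaving £418.
Tomasz (£288,800): Property Tax Rebate: income exceeds £191,400 by £97,400, which is 25 full-or-partial £4,000 increments; reduction = 25 × £22 = £550, leaving £660.
Difference: |£418 − £660| = £242.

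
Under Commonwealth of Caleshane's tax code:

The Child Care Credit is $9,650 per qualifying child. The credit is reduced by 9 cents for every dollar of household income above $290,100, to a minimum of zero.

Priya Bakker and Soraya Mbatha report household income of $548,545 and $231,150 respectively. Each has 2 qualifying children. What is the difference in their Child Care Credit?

$19,300

Priya ($548,545): Child Care Credit: base = 2 × $9,650 = $19,300. 9% of the $258,445 excess over $290,100 is $23,260.05 ≥ base, so the credit is $0.
Soraya ($231,150): Child Care Credit: base = 2 × $9,650 = $19,300. $231,150 is at or below the $290,100 threshold, so the full $19,300 applies.
Difference: |$0 − $19,300| = $19,300.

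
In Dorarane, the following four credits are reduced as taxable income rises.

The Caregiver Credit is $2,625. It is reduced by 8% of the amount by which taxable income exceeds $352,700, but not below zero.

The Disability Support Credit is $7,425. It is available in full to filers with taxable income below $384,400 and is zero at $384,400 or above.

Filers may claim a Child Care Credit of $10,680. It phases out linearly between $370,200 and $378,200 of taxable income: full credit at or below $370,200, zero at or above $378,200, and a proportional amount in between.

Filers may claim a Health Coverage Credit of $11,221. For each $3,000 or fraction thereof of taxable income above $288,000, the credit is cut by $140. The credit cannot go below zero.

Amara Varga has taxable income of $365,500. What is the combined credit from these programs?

$27,287

Caregiver Credit: 8% of the $12,800 excess over $352,700 is $1,024; credit = $2,625 − $1,024 = $1,601.
Disability Support Credit: $365,500 is below the $384,400 cutoff, so the full $7,425 applies.
Child Care Credit: $365,500 is at or below the $370,200 threshold, so the full $10,680 applies.
Health Coverage Credit: income exceeds $288,000 by $77,500, which is 26 full-or-partial $3,000 increments; reduction = 26 × $140 = $3,640, leaving $7,581.
Total: $1,601 + $7,425 + $10,680 + $7,581 = $27,287.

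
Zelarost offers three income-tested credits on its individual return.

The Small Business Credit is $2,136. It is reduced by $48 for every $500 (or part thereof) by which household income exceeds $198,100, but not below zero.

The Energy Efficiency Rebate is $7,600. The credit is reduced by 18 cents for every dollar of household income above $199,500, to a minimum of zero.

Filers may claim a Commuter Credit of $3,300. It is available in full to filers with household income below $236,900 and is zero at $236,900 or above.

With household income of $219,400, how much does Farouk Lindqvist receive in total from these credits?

$7,390

Small Business Credit: income exceeds $198,100 by $21,300, which is 43 full-or-partial $500 increments; reduction = 43 × $48 = $2,064, leaving $72.
Energy Efficiency Rebate: 18% of the $19,900 excess over $199,500 is $3,582; credit = $7,600 − $3,582 = $4,018.
Commuter Credit: $219,400 is below the $236,900 cutoff, so the full $3,300 applies.
Total: $72 + $4,018 + $3,300 = $7,390.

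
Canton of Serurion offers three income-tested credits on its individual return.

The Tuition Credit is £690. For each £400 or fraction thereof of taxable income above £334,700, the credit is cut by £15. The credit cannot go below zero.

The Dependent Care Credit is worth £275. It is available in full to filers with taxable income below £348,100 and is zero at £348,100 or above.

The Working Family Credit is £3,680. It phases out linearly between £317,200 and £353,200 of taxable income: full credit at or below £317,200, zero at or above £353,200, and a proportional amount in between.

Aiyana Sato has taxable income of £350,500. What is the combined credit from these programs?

£366

Tuition Credit: income exceeds £334,700 by £15,800, which is 40 full-or-partial £400 increments; reduction = 40 × £15 = £600, leaving £90.
Dependent Care Credit: £350,500 meets or exceeds the £348,100 cutoff, so the credit is £0.
Working Family Credit: £350,500 is £33,300 into a £36,000 phase-out range, leaving 2,700/36,000 of the credit: £3,680 × 2,700/36,000 = £276.
Total: £90 + £0 + £276 = £366.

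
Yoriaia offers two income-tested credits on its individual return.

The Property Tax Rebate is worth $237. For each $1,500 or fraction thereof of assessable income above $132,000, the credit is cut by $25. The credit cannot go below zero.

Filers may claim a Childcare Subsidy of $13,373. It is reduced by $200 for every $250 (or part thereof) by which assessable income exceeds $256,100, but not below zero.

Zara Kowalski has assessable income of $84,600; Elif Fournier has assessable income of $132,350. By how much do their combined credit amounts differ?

$25

Zara ($84,600): Property Tax Rebate: $84,600 is at or below the $132,000 threshold, so the full $237 applies. Childcare Subsidy: $84,600 is at or below the $256,100 threshold, so the full $13,373 applies. total $237 + $13,373 = $13,610
Elif ($132,350): Property Tax Rebate: income exceeds $132,000 by $350, which is 1 full-or-partial $1,500 increment; reduction = 1 × $25 = $25, leaving $212. Childcare Subsidy: $132,350 is at or below the $256,100 threshold, so the full $13,373 applies. total $212 + $13,373 = $13,585
Difference: |$13,610 − $13,585| = $25.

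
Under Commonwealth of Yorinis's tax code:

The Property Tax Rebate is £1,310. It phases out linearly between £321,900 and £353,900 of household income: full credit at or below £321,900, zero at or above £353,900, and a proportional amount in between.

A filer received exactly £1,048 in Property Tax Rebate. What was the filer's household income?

£1,048 is 1,048/1,310 of the full £1,310, so 262/1,310 of the £32,000 range has been used: income = £321,900 + £32,000 × 262/1,310 = £328,300.

£328,300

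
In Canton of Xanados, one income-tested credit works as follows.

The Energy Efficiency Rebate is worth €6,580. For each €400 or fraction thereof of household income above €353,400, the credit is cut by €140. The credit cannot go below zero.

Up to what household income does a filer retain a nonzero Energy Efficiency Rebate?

After 46 increments the reduction is 46 × €140 = €6,440, leaving €140; one more increment wipes it out. Increment 46 ends at excess 46 × €400 = €18,400, so the highest qualifying income is €353,400 + €18,400 = €371,800.

€371,800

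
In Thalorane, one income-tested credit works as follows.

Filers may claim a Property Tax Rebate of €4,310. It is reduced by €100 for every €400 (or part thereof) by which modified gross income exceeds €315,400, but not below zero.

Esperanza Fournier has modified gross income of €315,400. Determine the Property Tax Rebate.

Property Tax Rebate: €315,400 is at or below the €315,400 threshold, so the full €4,310 applies.

€4,310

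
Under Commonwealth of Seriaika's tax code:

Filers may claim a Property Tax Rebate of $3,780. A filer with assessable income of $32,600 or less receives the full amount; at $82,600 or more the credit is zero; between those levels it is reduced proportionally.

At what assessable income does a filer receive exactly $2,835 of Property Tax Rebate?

$45,100

$2,835 is 2,835/3,780 of the full $3,780, so 945/3,780 of the $50,000 range has been used: income = $32,600 + $50,000 × 945/3,780 = $45,100.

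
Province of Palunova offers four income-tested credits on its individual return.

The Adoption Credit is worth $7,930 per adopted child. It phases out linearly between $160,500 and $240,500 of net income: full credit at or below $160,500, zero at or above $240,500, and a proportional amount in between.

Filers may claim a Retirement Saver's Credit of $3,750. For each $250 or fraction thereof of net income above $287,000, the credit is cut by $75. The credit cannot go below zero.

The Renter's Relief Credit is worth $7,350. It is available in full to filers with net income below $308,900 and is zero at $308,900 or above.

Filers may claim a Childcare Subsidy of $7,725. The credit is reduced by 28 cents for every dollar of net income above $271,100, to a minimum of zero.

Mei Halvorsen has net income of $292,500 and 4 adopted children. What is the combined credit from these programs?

Adoption Credit: base = 4 × $7,930 = $31,720. $292,500 is at or above $240,500, so the credit is $0.
Retirement Saver's Credit: income exceeds $287,000 by $5,500, which is 22 full-or-partial $250 increments; reduction = 22 × $75 = $1,650, leaving $2,100.
Renter's Relief Credit: $292,500 is below the $308,900 cutoff, so the full $7,350 applies.
Childcare Subsidy: 28% of the $21,400 excess over $271,100 is $5,992; credit = $7,725 − $5,992 = $1,733.
Total: $0 + $2,100 + $7,350 + $1,733 = $11,183.

$11,183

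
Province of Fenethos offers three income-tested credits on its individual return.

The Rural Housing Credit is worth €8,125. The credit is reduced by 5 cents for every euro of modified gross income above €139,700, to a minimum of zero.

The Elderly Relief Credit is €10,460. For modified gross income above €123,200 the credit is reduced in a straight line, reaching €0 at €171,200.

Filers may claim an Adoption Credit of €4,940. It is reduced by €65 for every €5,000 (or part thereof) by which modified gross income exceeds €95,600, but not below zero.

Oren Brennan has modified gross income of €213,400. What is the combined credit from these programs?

Rural Housing Credit: 5% of the €73,700 excess over €139,700 is €3,685; credit = €8,125 − €3,685 = €4,440.
Elderly Relief Credit: €213,400 is at or above €171,200, so the credit is €0.
Adoption Credit: income exceeds €95,600 by €117,800, which is 24 full-or-partial €5,000 increments; reduction = 24 × €65 = €1,560, leaving €3,380.
Total: €4,440 + €0 + €3,380 = €7,820.

€7,820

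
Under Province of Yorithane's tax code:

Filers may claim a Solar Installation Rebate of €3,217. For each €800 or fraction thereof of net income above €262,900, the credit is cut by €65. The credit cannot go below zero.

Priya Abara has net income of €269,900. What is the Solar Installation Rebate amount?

Solar Installation Rebate: income exceeds €262,900 by €7,000, which is 9 full-or-partial €800 increments; reduction = 9 × €65 = €585, leaving €2,632.

€2,632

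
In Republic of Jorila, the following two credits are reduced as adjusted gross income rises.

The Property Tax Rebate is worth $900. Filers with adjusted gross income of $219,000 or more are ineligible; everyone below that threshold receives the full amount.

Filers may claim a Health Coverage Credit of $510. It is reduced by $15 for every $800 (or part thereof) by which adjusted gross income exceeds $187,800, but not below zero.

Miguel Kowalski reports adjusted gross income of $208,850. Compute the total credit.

Property Tax Rebate: $208,850 is below the $219,000 cutoff, so the full $900 applies.
Health Coverage Credit: income exceeds $187,800 by $21,050, which is 27 full-or-partial $800 increments; reduction = 27 × $15 = $405, leaving $105.
Total: $900 + $105 = $1,005.

$1,005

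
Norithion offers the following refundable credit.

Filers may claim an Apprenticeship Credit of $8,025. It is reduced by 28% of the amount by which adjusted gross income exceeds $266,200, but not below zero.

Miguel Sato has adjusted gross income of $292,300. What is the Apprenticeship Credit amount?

Apprenticeship Credit: 28% of the $26,100 excess over $266,200 is $7,308; credit = $8,025 − $7,308 = $717.

$717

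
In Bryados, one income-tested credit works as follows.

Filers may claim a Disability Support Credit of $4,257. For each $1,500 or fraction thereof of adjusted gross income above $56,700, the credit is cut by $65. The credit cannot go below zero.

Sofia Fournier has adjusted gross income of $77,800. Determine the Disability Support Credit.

$3,282

Disability Support Credit: income exceeds $56,700 by $21,100, which is 15 full-or-partial $1,500 increments; reduction = 15 × $65 = $975, leaving $3,282.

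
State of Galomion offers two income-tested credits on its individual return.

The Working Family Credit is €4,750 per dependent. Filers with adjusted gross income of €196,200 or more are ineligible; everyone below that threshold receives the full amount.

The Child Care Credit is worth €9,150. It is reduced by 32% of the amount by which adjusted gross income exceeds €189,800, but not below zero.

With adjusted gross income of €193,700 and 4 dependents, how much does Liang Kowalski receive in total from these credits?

€26,902

Working Family Credit: base = 4 × €4,750 = €19,000. €193,700 is below the €196,200 cutoff, so the full €19,000 applies.
Child Care Credit: 32% of the €3,900 excess over €189,800 is €1,248; credit = €9,150 − €1,248 = €7,902.
Total: €19,000 + €7,902 = €26,902.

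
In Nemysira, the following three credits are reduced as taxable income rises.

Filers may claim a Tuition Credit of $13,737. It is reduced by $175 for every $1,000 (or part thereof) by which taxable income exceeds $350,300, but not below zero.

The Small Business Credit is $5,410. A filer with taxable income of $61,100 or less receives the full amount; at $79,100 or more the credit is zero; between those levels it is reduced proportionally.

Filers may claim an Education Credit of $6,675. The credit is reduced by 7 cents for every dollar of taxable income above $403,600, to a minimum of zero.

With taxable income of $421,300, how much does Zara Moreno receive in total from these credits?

Tuition Credit: income exceeds $350,300 by $71,000, which is 71 full-or-partial $1,000 increments; reduction = 71 × $175 = $12,425, leaving $1,312.
Small Business Credit: $421,300 is at or above $79,100, so the credit is $0.
Education Credit: 7% of the $17,700 excess over $403,600 is $1,239; credit = $6,675 − $1,239 = $5,436.
Total: $1,312 + $0 + $5,436 = $6,748.

$6,748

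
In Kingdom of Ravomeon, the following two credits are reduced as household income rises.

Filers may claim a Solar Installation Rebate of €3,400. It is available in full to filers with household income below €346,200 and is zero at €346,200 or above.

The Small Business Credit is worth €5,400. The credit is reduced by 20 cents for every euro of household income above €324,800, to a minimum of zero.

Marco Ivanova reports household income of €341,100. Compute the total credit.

Solar Installation Rebate: €341,100 is below the €346,200 cutoff, so the full €3,400 applies.
Small Business Credit: 20% of the €16,300 excess over €324,800 is €3,260; credit = €5,400 − €3,260 = €2,140.
Total: €3,400 + €2,140 = €5,540.

€5,540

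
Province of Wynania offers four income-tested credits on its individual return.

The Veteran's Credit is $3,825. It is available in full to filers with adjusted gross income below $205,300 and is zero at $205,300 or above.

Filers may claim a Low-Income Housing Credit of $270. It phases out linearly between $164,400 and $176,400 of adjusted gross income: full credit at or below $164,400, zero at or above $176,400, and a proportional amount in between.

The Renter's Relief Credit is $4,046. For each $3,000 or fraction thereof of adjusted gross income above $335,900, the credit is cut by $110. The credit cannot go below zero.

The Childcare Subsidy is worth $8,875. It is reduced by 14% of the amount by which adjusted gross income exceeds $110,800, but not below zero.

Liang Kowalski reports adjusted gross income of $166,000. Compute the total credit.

$9,252

Veteran's Credit: $166,000 is below the $205,300 cutoff, so the full $3,825 applies.
Low-Income Housing Credit: $166,000 is $1,600 into a $12,000 phase-out range, leaving 10,400/12,000 of the credit: $270 × 10,400/12,000 = $234.
Renter's Relief Credit: $166,000 is at or below the $335,900 threshold, so the full $4,046 applies.
Childcare Subsidy: 14% of the $55,200 excess over $110,800 is $7,728; credit = $8,875 − $7,728 = $1,147.
Total: $3,825 + $234 + $4,046 + $1,147 = $9,252.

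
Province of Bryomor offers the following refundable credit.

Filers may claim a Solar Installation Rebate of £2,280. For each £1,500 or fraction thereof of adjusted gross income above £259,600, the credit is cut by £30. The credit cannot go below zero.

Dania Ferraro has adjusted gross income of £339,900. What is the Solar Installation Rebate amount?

£660

Solar Installation Rebate: income exceeds £259,600 by £80,300, which is 54 full-or-partial £1,500 increments; reduction = 54 × £30 = £1,620, leaving £660.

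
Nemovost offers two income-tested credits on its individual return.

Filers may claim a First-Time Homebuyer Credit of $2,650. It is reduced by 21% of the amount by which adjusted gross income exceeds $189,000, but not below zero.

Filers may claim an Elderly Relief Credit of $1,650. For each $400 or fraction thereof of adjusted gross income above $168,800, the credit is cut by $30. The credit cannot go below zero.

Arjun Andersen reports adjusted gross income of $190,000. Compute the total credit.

$2,500

First-Time Homebuyer Credit: 21% of the $1,000 excess over $189,000 is $210; credit = $2,650 − $210 = $2,440.
Elderly Relief Credit: income exceeds $168,800 by $21,200, which is 53 full-or-partial $400 increments; reduction = 53 × $30 = $1,590, leaving $60.
Total: $2,440 + $60 = $2,500.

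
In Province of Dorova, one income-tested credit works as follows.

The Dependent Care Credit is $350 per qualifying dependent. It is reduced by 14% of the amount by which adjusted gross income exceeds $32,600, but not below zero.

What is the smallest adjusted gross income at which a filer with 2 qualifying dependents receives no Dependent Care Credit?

Full credit = 2 × $350 = $700.
The credit falls by 14% of each dollar above $32,600, so it reaches zero when the excess is $700 / 14% = $5,000: income = $32,600 + $5,000 = $37,600.

$37,600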